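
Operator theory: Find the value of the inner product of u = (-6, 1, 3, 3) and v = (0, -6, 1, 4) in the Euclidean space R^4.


Computing the standard inner product <u, v> = sum u_i * v_i
= -6*0 + 1*-6 + 3*1 + 3*4
= 0 + -6 + 3 + 12
= 9

9


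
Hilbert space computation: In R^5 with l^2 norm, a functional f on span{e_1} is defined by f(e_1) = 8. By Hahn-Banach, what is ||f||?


The norm of f is given by ||f|| = sup_{||x||=1} |f(x)|.
On span{e_1}, ||e_1|| = 1, so ||f|| = |f(e_1)| / ||e_1||
= |8| / 1 = 8.0000

8.0000


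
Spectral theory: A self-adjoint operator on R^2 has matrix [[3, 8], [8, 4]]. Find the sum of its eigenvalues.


For a self-adjoint (symmetric) matrix, the eigenvalues are real.
The sum of eigenvalues equals the trace of the matrix.
trace = 3 + 4 = 7

7


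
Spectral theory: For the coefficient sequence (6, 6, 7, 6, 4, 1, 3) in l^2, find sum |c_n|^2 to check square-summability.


sum |c_n|^2 = 6^2 + 6^2 + 7^2 + 6^2 + 4^2 + 1^2 + 3^2
= 36 + 36 + 49 + 36 + 16 + 1 + 9
= 183

183


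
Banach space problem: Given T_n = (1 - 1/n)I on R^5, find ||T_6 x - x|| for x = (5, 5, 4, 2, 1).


T_6 x - x = (1 - 1/6)x - x = -x/6
||x|| = sqrt(71) = 8.4261
||T_6 x - x|| = ||x||/6 = 8.4261/6 = 1.4044

1.4044


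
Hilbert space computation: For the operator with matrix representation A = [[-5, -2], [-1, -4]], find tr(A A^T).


trace(A * A^T) = sum of squares of all entries
= (-5)^2 + (-2)^2 + (-1)^2 + (-4)^2
= 25 + 4 + 1 + 16
= 46

46


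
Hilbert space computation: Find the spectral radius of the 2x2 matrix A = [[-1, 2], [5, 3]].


For a 2x2 matrix, eigenvalues satisfy lambda^2 - (trace)*lambda + det = 0
trace = -1 + 3 = 2
det = -1*3 - 2*5 = -13
discriminant = 2^2 - 4*(-13) = 56
spectral radius = max |eigenvalue| = 4.7417

4.7417


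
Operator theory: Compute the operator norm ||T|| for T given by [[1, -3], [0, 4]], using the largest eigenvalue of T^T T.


A^T A = [[1, -3], [-3, 25]]
trace(A^T A) = 26, det(A^T A) = 16
discriminant = 26^2 - 4*16 = 612
Largest eigenvalue of A^T A = (trace + sqrt(disc))/2 = 25.3693
||T|| = sqrt(25.3693) = 5.0368

5.0368


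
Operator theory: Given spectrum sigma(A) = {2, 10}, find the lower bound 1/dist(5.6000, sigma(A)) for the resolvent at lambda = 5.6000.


dist(5.6000, {2, 10}) = min(|5.6000 - 2|, |5.6000 - 10|)
= min(3.6000, 4.4000) = 3.6000
Resolvent bound = 1/3.6000 = 0.2778

0.2778


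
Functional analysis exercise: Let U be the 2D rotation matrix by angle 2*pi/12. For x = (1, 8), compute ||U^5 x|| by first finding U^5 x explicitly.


U is a rotation by theta = 2*pi/12
U^5 = rotation by 5*theta = 10*pi/12
cos(10*pi/12) = -0.8660, sin(10*pi/12) = 0.5000
U^5 x = (-0.8660 * 1 - 0.5000 * 8, 0.5000 * 1 + -0.8660 * 8)
= (-4.8660, -6.4282)
||U^5 x|| = sqrt((-4.8660)^2 + (-6.4282)^2) = sqrt(65.0000) = 8.0623

8.0623


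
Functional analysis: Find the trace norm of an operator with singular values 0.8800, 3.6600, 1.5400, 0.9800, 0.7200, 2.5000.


The nuclear norm is the sum of all singular values.
||T||_1 = 0.8800 + 3.6600 + 1.5400 + 0.9800 + 0.7200 + 2.5000
= 10.2800

10.2800


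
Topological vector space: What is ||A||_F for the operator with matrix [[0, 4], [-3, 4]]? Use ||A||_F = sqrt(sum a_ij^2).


||A||_F^2 = sum a_ij^2
= 0^2 + 4^2 + (-3)^2 + 4^2
= 0 + 16 + 9 + 16 = 41
||A||_F = sqrt(41) = 6.4031

6.4031


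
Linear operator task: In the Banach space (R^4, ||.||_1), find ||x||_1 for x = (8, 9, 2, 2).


The l^1 norm equals the sum of absolute values of all components.
||x||_1 = 8 + 9 + 2 + 2
= 21

21.0000


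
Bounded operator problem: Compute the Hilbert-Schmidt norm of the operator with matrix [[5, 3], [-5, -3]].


The Hilbert-Schmidt norm is sqrt(sum of squares of all entries).
Sum of squares = 5^2 + 3^2 + (-5)^2 + (-3)^2
= 25 + 9 + 25 + 9 = 68
||T||_HS = sqrt(68) = 8.2462

8.2462


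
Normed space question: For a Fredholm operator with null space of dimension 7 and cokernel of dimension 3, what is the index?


The Fredholm index is defined as ind(T) = dim(ker T) - dim(coker T)
= 7 - 3
= 4

4


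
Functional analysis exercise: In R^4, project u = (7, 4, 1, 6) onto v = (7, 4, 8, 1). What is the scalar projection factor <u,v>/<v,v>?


Computing <u,v> = 7*7 + 4*4 + 1*8 + 6*1 = 79
Computing <v,v> = 7^2 + 4^2 + 8^2 + 1^2 = 130
Projection coefficient = 79/130 = 0.6077

0.6077


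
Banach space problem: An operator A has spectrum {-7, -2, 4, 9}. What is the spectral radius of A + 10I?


Spectrum of A + 10I = {3, 8, 14, 19}
Spectral radius = max |lambda| over the shifted spectrum
= max(3, 8, 14, 19) = 19

19


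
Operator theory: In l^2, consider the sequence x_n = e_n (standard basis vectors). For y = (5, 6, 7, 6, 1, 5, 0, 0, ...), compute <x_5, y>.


x_5 = e_5 is the standard basis vector with 1 in position 5.
<x_5, y> = y_5 = 1
As n -> infinity, <x_n, y> -> 0, confirming weak convergence of (x_n) to 0.

1


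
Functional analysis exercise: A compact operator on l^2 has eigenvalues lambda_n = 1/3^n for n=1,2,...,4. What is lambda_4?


The eigenvalue formula gives lambda_4 = 1/3^4
= 1/81
= 0.0123

0.0123


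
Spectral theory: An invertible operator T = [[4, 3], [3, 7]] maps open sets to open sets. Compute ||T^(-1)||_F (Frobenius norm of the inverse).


det(T) = 4*7 - 3*3 = 19
T^(-1) = (1/19) * [[7, -3], [-3, 4]] = [[0.3684, -0.1579], [-0.1579, 0.2105]]
||T^(-1)||_F^2 = 0.3684^2 + (-0.1579)^2 + (-0.1579)^2 + 0.2105^2 = 0.2299
||T^(-1)||_F = sqrt(0.2299) = 0.4795

0.4795


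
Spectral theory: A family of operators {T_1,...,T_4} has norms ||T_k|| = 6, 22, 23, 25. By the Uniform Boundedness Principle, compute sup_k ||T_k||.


By the Uniform Boundedness Principle, the supremum of norms is finite.
sup_k ||T_k|| = max(6, 22, 23, 25) = 25

25


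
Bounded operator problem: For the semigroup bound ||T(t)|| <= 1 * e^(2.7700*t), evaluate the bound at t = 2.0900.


||T(2.0900)|| <= 1 * exp(2.7700 * 2.0900)
= 1 * exp(5.7893)
= 1 * 326.7842
= 326.7842

326.7842


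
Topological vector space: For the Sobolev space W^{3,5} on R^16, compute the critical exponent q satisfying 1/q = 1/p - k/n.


Using the Sobolev embedding formula: 1/q = 1/p - k/n
1/q = 1/5 - 3/16 = 1/80
q = 1/(1/80) = 80

80.0000


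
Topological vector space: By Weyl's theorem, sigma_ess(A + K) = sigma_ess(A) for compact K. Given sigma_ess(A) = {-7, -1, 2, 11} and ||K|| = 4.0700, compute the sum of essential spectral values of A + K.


By Weyl's theorem, the essential spectrum is invariant under compact perturbations.
sigma_ess(A + K) = sigma_ess(A) = {-7, -1, 2, 11}
Sum = -7 + -1 + 2 + 11 = 5

5


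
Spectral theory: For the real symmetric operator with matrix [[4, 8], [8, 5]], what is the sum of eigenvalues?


For a self-adjoint (symmetric) matrix, the eigenvalues are real.
The sum of eigenvalues equals the trace of the matrix.
trace = 4 + 5 = 9

9


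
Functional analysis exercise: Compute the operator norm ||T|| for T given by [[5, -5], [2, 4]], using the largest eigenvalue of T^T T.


A^T A = [[29, -17], [-17, 41]]
trace(A^T A) = 70, det(A^T A) = 900
discriminant = 70^2 - 4*900 = 1300
Largest eigenvalue of A^T A = (trace + sqrt(disc))/2 = 53.0278
||T|| = sqrt(53.0278) = 7.2820

7.2820


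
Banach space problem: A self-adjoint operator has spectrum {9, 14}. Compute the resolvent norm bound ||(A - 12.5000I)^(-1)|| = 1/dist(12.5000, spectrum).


dist(12.5000, {9, 14}) = min(|12.5000 - 9|, |12.5000 - 14|)
= min(3.5000, 1.5000) = 1.5000
Resolvent bound = 1/1.5000 = 0.6667

0.6667


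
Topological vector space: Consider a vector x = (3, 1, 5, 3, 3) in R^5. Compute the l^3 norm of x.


The l^3 norm = (sum |x_i|^3)^(1/3)
Sum of 3th powers = 27 + 1 + 125 + 27 + 27 = 207
||x||_3 = (207)^(1/3) = 5.9155

5.9155


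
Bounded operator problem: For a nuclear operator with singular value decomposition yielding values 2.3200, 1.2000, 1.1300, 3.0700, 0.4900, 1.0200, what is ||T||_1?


The nuclear norm is the sum of all singular values.
||T||_1 = 2.3200 + 1.2000 + 1.1300 + 3.0700 + 0.4900 + 1.0200
= 9.2300

9.2300


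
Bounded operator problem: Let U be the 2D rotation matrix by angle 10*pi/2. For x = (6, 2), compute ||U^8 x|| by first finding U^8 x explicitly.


U is a rotation by theta = 10*pi/2
U^8 = rotation by 8*theta = 80*pi/2 = 0*pi/2 (mod 2*pi)
cos(0*pi/2) = 1.0000, sin(0*pi/2) = 0.0000
U^8 x = (1.0000 * 6 - 0.0000 * 2, 0.0000 * 6 + 1.0000 * 2)
= (6.0000, 2.0000)
||U^8 x|| = sqrt(6.0000^2 + 2.0000^2) = sqrt(40.0000) = 6.3246

6.3246


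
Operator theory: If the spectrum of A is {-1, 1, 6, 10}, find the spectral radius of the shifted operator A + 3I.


Spectrum of A + 3I = {2, 4, 9, 13}
Spectral radius = max |lambda| over the shifted spectrum
= max(2, 4, 9, 13) = 13

13


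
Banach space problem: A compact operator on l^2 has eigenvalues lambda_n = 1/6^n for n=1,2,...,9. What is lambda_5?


The eigenvalue formula gives lambda_5 = 1/6^5
= 1/7776
= 1.2860e-04

1.2860e-04


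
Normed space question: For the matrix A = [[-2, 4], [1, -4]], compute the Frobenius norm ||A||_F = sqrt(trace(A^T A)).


||A||_F^2 = sum a_ij^2
= (-2)^2 + 4^2 + 1^2 + (-4)^2
= 4 + 16 + 1 + 16 = 37
||A||_F = sqrt(37) = 6.0828

6.0828


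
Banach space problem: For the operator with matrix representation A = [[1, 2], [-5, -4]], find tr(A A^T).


trace(A * A^T) = sum of squares of all entries
= 1^2 + 2^2 + (-5)^2 + (-4)^2
= 1 + 4 + 25 + 16
= 46

46


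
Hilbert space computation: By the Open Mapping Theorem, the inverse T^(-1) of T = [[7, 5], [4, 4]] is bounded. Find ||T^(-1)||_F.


det(T) = 7*4 - 5*4 = 8
T^(-1) = (1/8) * [[4, -5], [-4, 7]] = [[0.5000, -0.6250], [-0.5000, 0.8750]]
||T^(-1)||_F^2 = 0.5000^2 + (-0.6250)^2 + (-0.5000)^2 + 0.8750^2 = 1.6562
||T^(-1)||_F = sqrt(1.6562) = 1.2870

1.2870


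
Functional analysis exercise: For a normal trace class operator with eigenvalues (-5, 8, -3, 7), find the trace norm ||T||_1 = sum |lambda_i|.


For a normal operator, singular values equal |eigenvalues|.
Trace norm = sum |lambda_i| = 5 + 8 + 3 + 7
= 23

23


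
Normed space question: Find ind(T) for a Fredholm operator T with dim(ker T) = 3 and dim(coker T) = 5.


The Fredholm index is defined as ind(T) = dim(ker T) - dim(coker T)
= 3 - 5
= -2

-2


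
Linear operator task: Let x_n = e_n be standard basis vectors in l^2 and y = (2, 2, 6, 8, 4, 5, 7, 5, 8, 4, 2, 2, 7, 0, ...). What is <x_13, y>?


x_13 = e_13 is the standard basis vector with 1 in position 13.
<x_13, y> = y_13 = 7
As n -> infinity, <x_n, y> -> 0, confirming weak convergence of (x_n) to 0.

7


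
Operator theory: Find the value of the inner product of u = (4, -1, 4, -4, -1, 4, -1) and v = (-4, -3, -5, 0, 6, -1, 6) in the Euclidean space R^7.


Computing the standard inner product <u, v> = sum u_i * v_i
= 4*-4 + -1*-3 + 4*-5 + -4*0 + -1*6 + 4*-1 + -1*6
= -16 + 3 + -20 + 0 + -6 + -4 + -6
= -49

-49


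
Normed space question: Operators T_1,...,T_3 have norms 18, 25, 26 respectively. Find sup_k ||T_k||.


By the Uniform Boundedness Principle, the supremum of norms is finite.
sup_k ||T_k|| = max(18, 25, 26) = 26

26


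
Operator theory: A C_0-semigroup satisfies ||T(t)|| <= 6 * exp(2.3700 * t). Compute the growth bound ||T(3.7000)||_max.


||T(3.7000)|| <= 6 * exp(2.3700 * 3.7000)
= 6 * exp(8.7690)
= 6 * 6431.7375
= 38590.4251

38590.4251


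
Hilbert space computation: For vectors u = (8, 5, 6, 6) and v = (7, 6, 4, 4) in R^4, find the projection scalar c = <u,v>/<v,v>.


Computing <u,v> = 8*7 + 5*6 + 6*4 + 6*4 = 134
Computing <v,v> = 7^2 + 6^2 + 4^2 + 4^2 = 117
Projection coefficient = 134/117 = 1.1453

1.1453


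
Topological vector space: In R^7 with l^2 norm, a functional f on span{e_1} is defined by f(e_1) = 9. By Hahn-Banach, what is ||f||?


The norm of f is given by ||f|| = sup_{||x||=1} |f(x)|.
On span{e_1}, ||e_1|| = 1, so ||f|| = |f(e_1)| / ||e_1||
= |9| / 1 = 9.0000

9.0000


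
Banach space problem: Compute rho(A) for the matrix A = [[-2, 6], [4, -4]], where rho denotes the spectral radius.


For a 2x2 matrix, eigenvalues satisfy lambda^2 - (trace)*lambda + det = 0
trace = -2 + -4 = -6
det = -2*-4 - 6*4 = -16
discriminant = (-6)^2 - 4*(-16) = 100
spectral radius = max |eigenvalue| = 8.0000

8.0000


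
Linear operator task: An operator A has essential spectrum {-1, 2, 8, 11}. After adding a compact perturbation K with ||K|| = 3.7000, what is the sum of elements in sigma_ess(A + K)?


By Weyl's theorem, the essential spectrum is invariant under compact perturbations.
sigma_ess(A + K) = sigma_ess(A) = {-1, 2, 8, 11}
Sum = -1 + 2 + 8 + 11 = 20

20


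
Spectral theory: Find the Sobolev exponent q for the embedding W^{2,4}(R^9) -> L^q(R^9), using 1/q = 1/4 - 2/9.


Using the Sobolev embedding formula: 1/q = 1/p - k/n
1/q = 1/4 - 2/9 = 1/36
q = 1/(1/36) = 36

36.0000


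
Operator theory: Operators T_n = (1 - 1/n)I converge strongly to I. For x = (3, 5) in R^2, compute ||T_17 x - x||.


T_17 x - x = (1 - 1/17)x - x = -x/17
||x|| = sqrt(34) = 5.8310
||T_17 x - x|| = ||x||/17 = 5.8310/17 = 0.3430

0.3430


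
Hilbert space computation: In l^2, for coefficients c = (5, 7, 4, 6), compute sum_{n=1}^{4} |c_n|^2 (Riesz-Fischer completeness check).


sum |c_n|^2 = 5^2 + 7^2 + 4^2 + 6^2
= 25 + 49 + 16 + 36
= 126

126


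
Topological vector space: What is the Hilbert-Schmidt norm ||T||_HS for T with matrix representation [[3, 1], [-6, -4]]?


The Hilbert-Schmidt norm is sqrt(sum of squares of all entries).
Sum of squares = 3^2 + 1^2 + (-6)^2 + (-4)^2
= 9 + 1 + 36 + 16 = 62
||T||_HS = sqrt(62) = 7.8740

7.8740


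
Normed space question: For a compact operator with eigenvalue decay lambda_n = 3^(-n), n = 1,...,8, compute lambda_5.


The eigenvalue formula gives lambda_5 = 1/3^5
= 1/243
= 0.0041

0.0041


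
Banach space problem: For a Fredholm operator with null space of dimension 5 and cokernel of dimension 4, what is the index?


The Fredholm index is defined as ind(T) = dim(ker T) - dim(coker T)
= 5 - 4
= 1

1


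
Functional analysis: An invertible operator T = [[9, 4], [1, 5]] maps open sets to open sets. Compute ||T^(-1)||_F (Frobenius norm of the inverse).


det(T) = 9*5 - 4*1 = 41
T^(-1) = (1/41) * [[5, -4], [-1, 9]] = [[0.1220, -0.0976], [-0.0244, 0.2195]]
||T^(-1)||_F^2 = 0.1220^2 + (-0.0976)^2 + (-0.0244)^2 + 0.2195^2 = 0.0732
||T^(-1)||_F = sqrt(0.0732) = 0.2705

0.2705


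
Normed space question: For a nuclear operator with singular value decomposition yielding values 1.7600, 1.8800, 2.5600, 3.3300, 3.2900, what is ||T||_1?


The nuclear norm is the sum of all singular values.
||T||_1 = 1.7600 + 1.8800 + 2.5600 + 3.3300 + 3.2900
= 12.8200

12.8200


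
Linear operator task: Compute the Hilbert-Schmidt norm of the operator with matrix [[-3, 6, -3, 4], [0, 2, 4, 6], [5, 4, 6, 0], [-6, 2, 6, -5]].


The Hilbert-Schmidt norm is sqrt(sum of squares of all entries).
Sum of squares = (-3)^2 + 6^2 + (-3)^2 + 4^2 + 0^2 + 2^2 + 4^2 + 6^2 + 5^2 + 4^2 + 6^2 + 0^2 + (-6)^2 + 2^2 + 6^2 + (-5)^2
= 9 + 36 + 9 + 16 + 0 + 4 + 16 + 36 + 25 + 16 + 36 + 0 + 36 + 4 + 36 + 25 = 304
||T||_HS = sqrt(304) = 17.4356

17.4356


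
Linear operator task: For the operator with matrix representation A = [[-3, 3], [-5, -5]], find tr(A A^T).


trace(A * A^T) = sum of squares of all entries
= (-3)^2 + 3^2 + (-5)^2 + (-5)^2
= 9 + 9 + 25 + 25
= 68

68


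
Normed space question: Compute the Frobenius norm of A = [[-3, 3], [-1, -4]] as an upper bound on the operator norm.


||A||_F^2 = sum a_ij^2
= (-3)^2 + 3^2 + (-1)^2 + (-4)^2
= 9 + 9 + 1 + 16 = 35
||A||_F = sqrt(35) = 5.9161

5.9161


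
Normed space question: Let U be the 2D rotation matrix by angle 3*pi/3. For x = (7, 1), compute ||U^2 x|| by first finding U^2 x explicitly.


U is a rotation by theta = 3*pi/3
U^2 = rotation by 2*theta = 6*pi/3 = 0*pi/3 (mod 2*pi)
cos(0*pi/3) = 1.0000, sin(0*pi/3) = 0.0000
U^2 x = (1.0000 * 7 - 0.0000 * 1, 0.0000 * 7 + 1.0000 * 1)
= (7.0000, 1.0000)
||U^2 x|| = sqrt(7.0000^2 + 1.0000^2) = sqrt(50.0000) = 7.0711

7.0711


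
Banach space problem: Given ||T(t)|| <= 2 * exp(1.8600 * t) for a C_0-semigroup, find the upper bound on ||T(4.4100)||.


||T(4.4100)|| <= 2 * exp(1.8600 * 4.4100)
= 2 * exp(8.2026)
= 2 * 3650.4291
= 7300.8582

7300.8582


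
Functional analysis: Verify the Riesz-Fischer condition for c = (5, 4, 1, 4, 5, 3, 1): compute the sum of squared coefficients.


sum |c_n|^2 = 5^2 + 4^2 + 1^2 + 4^2 + 5^2 + 3^2 + 1^2
= 25 + 16 + 1 + 16 + 25 + 9 + 1
= 93

93


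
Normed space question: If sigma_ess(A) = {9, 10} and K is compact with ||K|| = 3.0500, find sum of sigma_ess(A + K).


By Weyl's theorem, the essential spectrum is invariant under compact perturbations.
sigma_ess(A + K) = sigma_ess(A) = {9, 10}
Sum = 9 + 10 = 19

19


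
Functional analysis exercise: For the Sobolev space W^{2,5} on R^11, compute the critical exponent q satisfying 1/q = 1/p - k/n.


Using the Sobolev embedding formula: 1/q = 1/p - k/n
1/q = 1/5 - 2/11 = 1/55
q = 1/(1/55) = 55

55.0000


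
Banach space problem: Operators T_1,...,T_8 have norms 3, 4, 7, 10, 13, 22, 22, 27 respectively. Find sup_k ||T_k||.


By the Uniform Boundedness Principle, the supremum of norms is finite.
sup_k ||T_k|| = max(3, 4, 7, 10, 13, 22, 22, 27) = 27

27


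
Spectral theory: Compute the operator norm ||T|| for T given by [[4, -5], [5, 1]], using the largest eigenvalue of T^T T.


A^T A = [[41, -15], [-15, 26]]
trace(A^T A) = 67, det(A^T A) = 841
discriminant = 67^2 - 4*841 = 1125
Largest eigenvalue of A^T A = (trace + sqrt(disc))/2 = 50.2705
||T|| = sqrt(50.2705) = 7.0902

7.0902


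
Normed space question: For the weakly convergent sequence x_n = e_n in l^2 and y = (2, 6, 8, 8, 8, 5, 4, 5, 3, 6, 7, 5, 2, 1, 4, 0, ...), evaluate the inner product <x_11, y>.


x_11 = e_11 is the standard basis vector with 1 in position 11.
<x_11, y> = y_11 = 7
As n -> infinity, <x_n, y> -> 0, confirming weak convergence of (x_n) to 0.

7


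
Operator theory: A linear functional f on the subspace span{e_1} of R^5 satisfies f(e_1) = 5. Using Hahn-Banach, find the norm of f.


The norm of f is given by ||f|| = sup_{||x||=1} |f(x)|.
On span{e_1}, ||e_1|| = 1, so ||f|| = |f(e_1)| / ||e_1||
= |5| / 1 = 5.0000

5.0000


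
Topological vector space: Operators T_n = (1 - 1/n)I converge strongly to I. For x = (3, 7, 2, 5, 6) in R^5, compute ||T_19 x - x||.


T_19 x - x = (1 - 1/19)x - x = -x/19
||x|| = sqrt(123) = 11.0905
||T_19 x - x|| = ||x||/19 = 11.0905/19 = 0.5837

0.5837


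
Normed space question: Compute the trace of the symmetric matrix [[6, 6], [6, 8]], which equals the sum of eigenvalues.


For a self-adjoint (symmetric) matrix, the eigenvalues are real.
The sum of eigenvalues equals the trace of the matrix.
trace = 6 + 8 = 14

14


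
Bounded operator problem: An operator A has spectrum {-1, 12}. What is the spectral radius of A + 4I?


Spectrum of A + 4I = {3, 16}
Spectral radius = max |lambda| over the shifted spectrum
= max(3, 16) = 16

16


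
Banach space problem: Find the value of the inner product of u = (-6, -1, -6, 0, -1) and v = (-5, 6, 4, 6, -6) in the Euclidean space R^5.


Computing the standard inner product <u, v> = sum u_i * v_i
= -6*-5 + -1*6 + -6*4 + 0*6 + -1*-6
= 30 + -6 + -24 + 0 + 6
= 6

6


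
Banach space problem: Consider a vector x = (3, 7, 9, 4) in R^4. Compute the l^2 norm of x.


The l^2 norm = (sum |x_i|^2)^(1/2)
Sum of 2th powers = 9 + 49 + 81 + 16 = 155
||x||_2 = (155)^(1/2) = 12.4499

12.4499


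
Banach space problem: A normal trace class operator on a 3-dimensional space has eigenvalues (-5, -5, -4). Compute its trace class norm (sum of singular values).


For a normal operator, singular values equal |eigenvalues|.
Trace norm = sum |lambda_i| = 5 + 5 + 4
= 14

14


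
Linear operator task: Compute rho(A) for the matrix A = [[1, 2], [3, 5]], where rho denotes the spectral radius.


For a 2x2 matrix, eigenvalues satisfy lambda^2 - (trace)*lambda + det = 0
trace = 1 + 5 = 6
det = 1*5 - 2*3 = -1
discriminant = 6^2 - 4*(-1) = 40
spectral radius = max |eigenvalue| = 6.1623

6.1623


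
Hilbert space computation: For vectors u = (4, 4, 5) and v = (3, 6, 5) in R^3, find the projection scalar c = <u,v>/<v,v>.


Computing <u,v> = 4*3 + 4*6 + 5*5 = 61
Computing <v,v> = 3^2 + 6^2 + 5^2 = 70
Projection coefficient = 61/70 = 0.8714

0.8714


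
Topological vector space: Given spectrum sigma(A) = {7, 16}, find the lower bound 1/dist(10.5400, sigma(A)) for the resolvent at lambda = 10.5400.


dist(10.5400, {7, 16}) = min(|10.5400 - 7|, |10.5400 - 16|)
= min(3.5400, 5.4600) = 3.5400
Resolvent bound = 1/3.5400 = 0.2825

0.2825


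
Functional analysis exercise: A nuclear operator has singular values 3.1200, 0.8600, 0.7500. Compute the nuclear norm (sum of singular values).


The nuclear norm is the sum of all singular values.
||T||_1 = 3.1200 + 0.8600 + 0.7500
= 4.7300

4.7300


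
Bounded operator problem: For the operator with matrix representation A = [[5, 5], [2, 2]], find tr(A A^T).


trace(A * A^T) = sum of squares of all entries
= 5^2 + 5^2 + 2^2 + 2^2
= 25 + 25 + 4 + 4
= 58

58


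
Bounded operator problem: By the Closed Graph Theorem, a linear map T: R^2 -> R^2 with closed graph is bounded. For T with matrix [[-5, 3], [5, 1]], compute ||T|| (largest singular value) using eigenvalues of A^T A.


A^T A = [[50, -10], [-10, 10]]
trace(A^T A) = 60, det(A^T A) = 400
discriminant = 60^2 - 4*400 = 2000
Largest eigenvalue of A^T A = (trace + sqrt(disc))/2 = 52.3607
||T|| = sqrt(52.3607) = 7.2361

7.2361


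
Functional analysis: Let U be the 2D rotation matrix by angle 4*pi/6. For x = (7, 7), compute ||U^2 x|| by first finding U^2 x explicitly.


U is a rotation by theta = 4*pi/6
U^2 = rotation by 2*theta = 8*pi/6
cos(8*pi/6) = -0.5000, sin(8*pi/6) = -0.8660
U^2 x = (-0.5000 * 7 - -0.8660 * 7, -0.8660 * 7 + -0.5000 * 7)
= (2.5622, -9.5622)
||U^2 x|| = sqrt(2.5622^2 + (-9.5622)^2) = sqrt(98.0000) = 9.8995

9.8995


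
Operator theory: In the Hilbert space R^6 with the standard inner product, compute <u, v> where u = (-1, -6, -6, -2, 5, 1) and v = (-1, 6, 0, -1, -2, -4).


Computing the standard inner product <u, v> = sum u_i * v_i
= -1*-1 + -6*6 + -6*0 + -2*-1 + 5*-2 + 1*-4
= 1 + -36 + 0 + 2 + -10 + -4
= -47

-47


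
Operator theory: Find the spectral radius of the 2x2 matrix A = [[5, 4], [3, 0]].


For a 2x2 matrix, eigenvalues satisfy lambda^2 - (trace)*lambda + det = 0
trace = 5 + 0 = 5
det = 5*0 - 4*3 = -12
discriminant = 5^2 - 4*(-12) = 73
spectral radius = max |eigenvalue| = 6.7720

6.7720


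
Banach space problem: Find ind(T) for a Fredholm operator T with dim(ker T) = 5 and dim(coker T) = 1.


The Fredholm index is defined as ind(T) = dim(ker T) - dim(coker T)
= 5 - 1
= 4

4


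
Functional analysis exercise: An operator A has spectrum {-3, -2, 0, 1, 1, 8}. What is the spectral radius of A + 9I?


Spectrum of A + 9I = {6, 7, 9, 10, 10, 17}
Spectral radius = max |lambda| over the shifted spectrum
= max(6, 7, 9, 10, 10, 17) = 17

17


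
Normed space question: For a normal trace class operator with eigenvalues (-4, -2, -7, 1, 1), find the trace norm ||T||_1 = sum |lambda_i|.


For a normal operator, singular values equal |eigenvalues|.
Trace norm = sum |lambda_i| = 4 + 2 + 7 + 1 + 1
= 15

15


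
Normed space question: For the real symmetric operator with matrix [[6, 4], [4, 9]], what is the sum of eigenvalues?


For a self-adjoint (symmetric) matrix, the eigenvalues are real.
The sum of eigenvalues equals the trace of the matrix.
trace = 6 + 9 = 15

15


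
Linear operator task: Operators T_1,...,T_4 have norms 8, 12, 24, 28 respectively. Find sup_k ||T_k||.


By the Uniform Boundedness Principle, the supremum of norms is finite.
sup_k ||T_k|| = max(8, 12, 24, 28) = 28

28


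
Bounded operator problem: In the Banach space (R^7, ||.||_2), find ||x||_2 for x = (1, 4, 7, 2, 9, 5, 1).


The l^2 norm = (sum |x_i|^2)^(1/2)
Sum of 2th powers = 1 + 16 + 49 + 4 + 81 + 25 + 1 = 177
||x||_2 = (177)^(1/2) = 13.3041

13.3041


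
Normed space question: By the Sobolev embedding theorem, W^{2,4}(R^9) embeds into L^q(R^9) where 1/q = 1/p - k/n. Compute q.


Using the Sobolev embedding formula: 1/q = 1/p - k/n
1/q = 1/4 - 2/9 = 1/36
q = 1/(1/36) = 36

36.0000


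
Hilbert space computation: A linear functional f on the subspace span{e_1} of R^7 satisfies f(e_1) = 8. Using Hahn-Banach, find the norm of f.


The norm of f is given by ||f|| = sup_{||x||=1} |f(x)|.
On span{e_1}, ||e_1|| = 1, so ||f|| = |f(e_1)| / ||e_1||
= |8| / 1 = 8.0000

8.0000


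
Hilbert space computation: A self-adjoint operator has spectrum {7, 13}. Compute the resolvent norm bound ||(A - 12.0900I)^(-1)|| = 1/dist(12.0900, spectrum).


dist(12.0900, {7, 13}) = min(|12.0900 - 7|, |12.0900 - 13|)
= min(5.0900, 0.9100) = 0.9100
Resolvent bound = 1/0.9100 = 1.0989

1.0989


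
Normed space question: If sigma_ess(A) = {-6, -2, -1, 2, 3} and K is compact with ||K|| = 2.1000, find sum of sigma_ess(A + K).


By Weyl's theorem, the essential spectrum is invariant under compact perturbations.
sigma_ess(A + K) = sigma_ess(A) = {-6, -2, -1, 2, 3}
Sum = -6 + -2 + -1 + 2 + 3 = -4

-4


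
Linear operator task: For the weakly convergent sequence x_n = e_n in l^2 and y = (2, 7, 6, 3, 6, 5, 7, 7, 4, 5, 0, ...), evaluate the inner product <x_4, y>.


x_4 = e_4 is the standard basis vector with 1 in position 4.
<x_4, y> = y_4 = 3
As n -> infinity, <x_n, y> -> 0, confirming weak convergence of (x_n) to 0.

3


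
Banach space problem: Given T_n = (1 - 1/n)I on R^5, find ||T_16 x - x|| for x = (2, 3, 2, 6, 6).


T_16 x - x = (1 - 1/16)x - x = -x/16
||x|| = sqrt(89) = 9.4340
||T_16 x - x|| = ||x||/16 = 9.4340/16 = 0.5896

0.5896


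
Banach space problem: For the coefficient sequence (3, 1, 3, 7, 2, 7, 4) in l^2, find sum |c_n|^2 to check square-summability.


sum |c_n|^2 = 3^2 + 1^2 + 3^2 + 7^2 + 2^2 + 7^2 + 4^2
= 9 + 1 + 9 + 49 + 4 + 49 + 16
= 137

137


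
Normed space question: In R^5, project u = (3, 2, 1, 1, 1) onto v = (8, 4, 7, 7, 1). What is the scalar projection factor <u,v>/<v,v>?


Computing <u,v> = 3*8 + 2*4 + 1*7 + 1*7 + 1*1 = 47
Computing <v,v> = 8^2 + 4^2 + 7^2 + 7^2 + 1^2 = 179
Projection coefficient = 47/179 = 0.2626

0.2626


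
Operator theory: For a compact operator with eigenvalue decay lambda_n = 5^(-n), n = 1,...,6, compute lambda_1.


The eigenvalue formula gives lambda_1 = 1/5^1
= 1/5
= 0.2000

0.2000


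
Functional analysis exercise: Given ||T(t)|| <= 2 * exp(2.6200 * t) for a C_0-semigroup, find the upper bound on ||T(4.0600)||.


||T(4.0600)|| <= 2 * exp(2.6200 * 4.0600)
= 2 * exp(10.6372)
= 2 * 41655.9711
= 83311.9421

83311.9421


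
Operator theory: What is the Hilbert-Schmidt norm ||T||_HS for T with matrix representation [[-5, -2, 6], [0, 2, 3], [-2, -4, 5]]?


The Hilbert-Schmidt norm is sqrt(sum of squares of all entries).
Sum of squares = (-5)^2 + (-2)^2 + 6^2 + 0^2 + 2^2 + 3^2 + (-2)^2 + (-4)^2 + 5^2
= 25 + 4 + 36 + 0 + 4 + 9 + 4 + 16 + 25 = 123
||T||_HS = sqrt(123) = 11.0905

11.0905


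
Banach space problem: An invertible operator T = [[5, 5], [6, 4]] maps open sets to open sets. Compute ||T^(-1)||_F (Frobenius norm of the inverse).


det(T) = 5*4 - 5*6 = -10
T^(-1) = (1/-10) * [[4, -5], [-6, 5]] = [[-0.4000, 0.5000], [0.6000, -0.5000]]
||T^(-1)||_F^2 = (-0.4000)^2 + 0.5000^2 + 0.6000^2 + (-0.5000)^2 = 1.0200
||T^(-1)||_F = sqrt(1.0200) = 1.0100

1.0100


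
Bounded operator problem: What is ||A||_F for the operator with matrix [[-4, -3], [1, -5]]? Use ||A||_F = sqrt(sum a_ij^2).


||A||_F^2 = sum a_ij^2
= (-4)^2 + (-3)^2 + 1^2 + (-5)^2
= 16 + 9 + 1 + 25 = 51
||A||_F = sqrt(51) = 7.1414

7.1414


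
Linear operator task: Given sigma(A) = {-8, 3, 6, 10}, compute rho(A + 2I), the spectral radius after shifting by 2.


Spectrum of A + 2I = {-6, 5, 8, 12}
Spectral radius = max |lambda| over the shifted spectrum
= max(6, 5, 8, 12) = 12

12


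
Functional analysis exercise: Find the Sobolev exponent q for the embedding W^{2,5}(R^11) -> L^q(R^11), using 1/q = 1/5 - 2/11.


Using the Sobolev embedding formula: 1/q = 1/p - k/n
1/q = 1/5 - 2/11 = 1/55
q = 1/(1/55) = 55

55.0000


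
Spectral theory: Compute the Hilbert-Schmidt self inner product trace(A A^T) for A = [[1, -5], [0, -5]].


trace(A * A^T) = sum of squares of all entries
= 1^2 + (-5)^2 + 0^2 + (-5)^2
= 1 + 25 + 0 + 25
= 51

51


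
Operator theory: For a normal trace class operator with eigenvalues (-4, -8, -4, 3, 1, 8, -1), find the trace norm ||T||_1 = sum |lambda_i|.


For a normal operator, singular values equal |eigenvalues|.
Trace norm = sum |lambda_i| = 4 + 8 + 4 + 3 + 1 + 8 + 1
= 29

29


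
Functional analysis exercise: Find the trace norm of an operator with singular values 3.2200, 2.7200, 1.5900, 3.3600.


The nuclear norm is the sum of all singular values.
||T||_1 = 3.2200 + 2.7200 + 1.5900 + 3.3600
= 10.8900

10.8900


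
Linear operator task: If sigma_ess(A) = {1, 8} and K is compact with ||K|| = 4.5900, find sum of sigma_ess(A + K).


By Weyl's theorem, the essential spectrum is invariant under compact perturbations.
sigma_ess(A + K) = sigma_ess(A) = {1, 8}
Sum = 1 + 8 = 9

9


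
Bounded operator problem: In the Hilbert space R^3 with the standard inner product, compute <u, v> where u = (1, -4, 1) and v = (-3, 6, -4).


Computing the standard inner product <u, v> = sum u_i * v_i
= 1*-3 + -4*6 + 1*-4
= -3 + -24 + -4
= -31

-31


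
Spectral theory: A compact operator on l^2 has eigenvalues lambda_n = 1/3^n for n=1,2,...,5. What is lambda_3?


The eigenvalue formula gives lambda_3 = 1/3^3
= 1/27
= 0.0370

0.0370


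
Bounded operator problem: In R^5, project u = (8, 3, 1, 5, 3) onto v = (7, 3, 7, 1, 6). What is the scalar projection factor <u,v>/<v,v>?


Computing <u,v> = 8*7 + 3*3 + 1*7 + 5*1 + 3*6 = 95
Computing <v,v> = 7^2 + 3^2 + 7^2 + 1^2 + 6^2 = 144
Projection coefficient = 95/144 = 0.6597

0.6597


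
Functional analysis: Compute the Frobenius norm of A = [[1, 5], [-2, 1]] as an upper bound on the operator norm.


||A||_F^2 = sum a_ij^2
= 1^2 + 5^2 + (-2)^2 + 1^2
= 1 + 25 + 4 + 1 = 31
||A||_F = sqrt(31) = 5.5678

5.5678


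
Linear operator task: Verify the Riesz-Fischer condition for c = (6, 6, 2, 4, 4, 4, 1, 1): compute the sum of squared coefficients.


sum |c_n|^2 = 6^2 + 6^2 + 2^2 + 4^2 + 4^2 + 4^2 + 1^2 + 1^2
= 36 + 36 + 4 + 16 + 16 + 16 + 1 + 1
= 126

126


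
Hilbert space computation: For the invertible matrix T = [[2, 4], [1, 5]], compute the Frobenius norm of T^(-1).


det(T) = 2*5 - 4*1 = 6
T^(-1) = (1/6) * [[5, -4], [-1, 2]] = [[0.8333, -0.6667], [-0.1667, 0.3333]]
||T^(-1)||_F^2 = 0.8333^2 + (-0.6667)^2 + (-0.1667)^2 + 0.3333^2 = 1.2778
||T^(-1)||_F = sqrt(1.2778) = 1.1304

1.1304


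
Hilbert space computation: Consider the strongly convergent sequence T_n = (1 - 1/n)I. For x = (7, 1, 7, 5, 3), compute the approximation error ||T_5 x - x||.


T_5 x - x = (1 - 1/5)x - x = -x/5
||x|| = sqrt(133) = 11.5326
||T_5 x - x|| = ||x||/5 = 11.5326/5 = 2.3065

2.3065


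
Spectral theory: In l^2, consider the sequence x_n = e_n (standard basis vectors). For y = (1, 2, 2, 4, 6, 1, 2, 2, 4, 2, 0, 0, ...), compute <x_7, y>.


x_7 = e_7 is the standard basis vector with 1 in position 7.
<x_7, y> = y_7 = 2
As n -> infinity, <x_n, y> -> 0, confirming weak convergence of (x_n) to 0.

2


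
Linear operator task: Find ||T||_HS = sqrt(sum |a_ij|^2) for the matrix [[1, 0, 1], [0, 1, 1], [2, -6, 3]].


The Hilbert-Schmidt norm is sqrt(sum of squares of all entries).
Sum of squares = 1^2 + 0^2 + 1^2 + 0^2 + 1^2 + 1^2 + 2^2 + (-6)^2 + 3^2
= 1 + 0 + 1 + 0 + 1 + 1 + 4 + 36 + 9 = 53
||T||_HS = sqrt(53) = 7.2801

7.2801


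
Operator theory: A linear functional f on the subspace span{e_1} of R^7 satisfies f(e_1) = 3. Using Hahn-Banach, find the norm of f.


The norm of f is given by ||f|| = sup_{||x||=1} |f(x)|.
On span{e_1}, ||e_1|| = 1, so ||f|| = |f(e_1)| / ||e_1||
= |3| / 1 = 3.0000

3.0000


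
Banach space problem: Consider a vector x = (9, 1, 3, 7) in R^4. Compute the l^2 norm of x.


The l^2 norm = (sum |x_i|^2)^(1/2)
Sum of 2th powers = 81 + 1 + 9 + 49 = 140
||x||_2 = (140)^(1/2) = 11.8322

11.8322


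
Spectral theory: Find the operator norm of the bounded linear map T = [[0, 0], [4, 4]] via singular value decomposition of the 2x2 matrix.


A^T A = [[16, 16], [16, 16]]
trace(A^T A) = 32, det(A^T A) = 0
discriminant = 32^2 - 4*0 = 1024
Largest eigenvalue of A^T A = (trace + sqrt(disc))/2 = 32.0000
||T|| = sqrt(32.0000) = 5.6569

5.6569


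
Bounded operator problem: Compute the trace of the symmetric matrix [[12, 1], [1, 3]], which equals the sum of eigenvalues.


For a self-adjoint (symmetric) matrix, the eigenvalues are real.
The sum of eigenvalues equals the trace of the matrix.
trace = 12 + 3 = 15

15


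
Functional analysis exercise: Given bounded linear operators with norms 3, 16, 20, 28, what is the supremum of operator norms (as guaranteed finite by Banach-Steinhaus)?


By the Uniform Boundedness Principle, the supremum of norms is finite.
sup_k ||T_k|| = max(3, 16, 20, 28) = 28

28


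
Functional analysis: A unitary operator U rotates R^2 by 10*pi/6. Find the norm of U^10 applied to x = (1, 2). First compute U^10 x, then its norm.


U is a rotation by theta = 10*pi/6
U^10 = rotation by 10*theta = 100*pi/6 = 4*pi/6 (mod 2*pi)
cos(4*pi/6) = -0.5000, sin(4*pi/6) = 0.8660
U^10 x = (-0.5000 * 1 - 0.8660 * 2, 0.8660 * 1 + -0.5000 * 2)
= (-2.2321, -0.1340)
||U^10 x|| = sqrt((-2.2321)^2 + (-0.1340)^2) = sqrt(5.0000) = 2.2361

2.2361


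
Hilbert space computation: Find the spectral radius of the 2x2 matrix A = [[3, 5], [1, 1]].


For a 2x2 matrix, eigenvalues satisfy lambda^2 - (trace)*lambda + det = 0
trace = 3 + 1 = 4
det = 3*1 - 5*1 = -2
discriminant = 4^2 - 4*(-2) = 24
spectral radius = max |eigenvalue| = 4.4495

4.4495


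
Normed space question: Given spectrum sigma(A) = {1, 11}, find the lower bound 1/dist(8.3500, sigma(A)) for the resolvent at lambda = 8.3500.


dist(8.3500, {1, 11}) = min(|8.3500 - 1|, |8.3500 - 11|)
= min(7.3500, 2.6500) = 2.6500
Resolvent bound = 1/2.6500 = 0.3774

0.3774


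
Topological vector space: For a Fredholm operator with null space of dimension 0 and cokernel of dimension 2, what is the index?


The Fredholm index is defined as ind(T) = dim(ker T) - dim(coker T)
= 0 - 2
= -2

-2


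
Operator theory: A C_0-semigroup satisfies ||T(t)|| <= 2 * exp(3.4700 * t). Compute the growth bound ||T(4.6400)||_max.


||T(4.6400)|| <= 2 * exp(3.4700 * 4.6400)
= 2 * exp(16.1008)
= 2 * 9.8285e+06
= 1.9657e+07

1.9657e+07


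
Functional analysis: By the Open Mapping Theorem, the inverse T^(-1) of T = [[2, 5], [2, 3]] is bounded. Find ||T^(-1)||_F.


det(T) = 2*3 - 5*2 = -4
T^(-1) = (1/-4) * [[3, -5], [-2, 2]] = [[-0.7500, 1.2500], [0.5000, -0.5000]]
||T^(-1)||_F^2 = (-0.7500)^2 + 1.2500^2 + 0.5000^2 + (-0.5000)^2 = 2.6250
||T^(-1)||_F = sqrt(2.6250) = 1.6202

1.6202


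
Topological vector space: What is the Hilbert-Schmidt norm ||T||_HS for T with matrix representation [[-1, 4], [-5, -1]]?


The Hilbert-Schmidt norm is sqrt(sum of squares of all entries).
Sum of squares = (-1)^2 + 4^2 + (-5)^2 + (-1)^2
= 1 + 16 + 25 + 1 = 43
||T||_HS = sqrt(43) = 6.5574

6.5574


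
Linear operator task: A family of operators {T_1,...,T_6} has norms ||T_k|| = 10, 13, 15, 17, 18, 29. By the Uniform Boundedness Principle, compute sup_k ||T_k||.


By the Uniform Boundedness Principle, the supremum of norms is finite.
sup_k ||T_k|| = max(10, 13, 15, 17, 18, 29) = 29

29


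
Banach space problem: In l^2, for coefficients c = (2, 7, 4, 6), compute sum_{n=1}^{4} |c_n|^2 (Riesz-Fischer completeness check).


sum |c_n|^2 = 2^2 + 7^2 + 4^2 + 6^2
= 4 + 49 + 16 + 36
= 105

105


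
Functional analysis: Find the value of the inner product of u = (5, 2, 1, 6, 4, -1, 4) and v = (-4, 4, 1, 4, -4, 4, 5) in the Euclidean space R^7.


Computing the standard inner product <u, v> = sum u_i * v_i
= 5*-4 + 2*4 + 1*1 + 6*4 + 4*-4 + -1*4 + 4*5
= -20 + 8 + 1 + 24 + -16 + -4 + 20
= 13

13


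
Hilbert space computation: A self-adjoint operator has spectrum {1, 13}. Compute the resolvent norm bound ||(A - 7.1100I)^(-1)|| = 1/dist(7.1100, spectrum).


dist(7.1100, {1, 13}) = min(|7.1100 - 1|, |7.1100 - 13|)
= min(6.1100, 5.8900) = 5.8900
Resolvent bound = 1/5.8900 = 0.1698

0.1698


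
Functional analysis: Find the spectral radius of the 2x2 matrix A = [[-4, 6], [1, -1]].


For a 2x2 matrix, eigenvalues satisfy lambda^2 - (trace)*lambda + det = 0
trace = -4 + -1 = -5
det = -4*-1 - 6*1 = -2
discriminant = (-5)^2 - 4*(-2) = 33
spectral radius = max |eigenvalue| = 5.3723

5.3723


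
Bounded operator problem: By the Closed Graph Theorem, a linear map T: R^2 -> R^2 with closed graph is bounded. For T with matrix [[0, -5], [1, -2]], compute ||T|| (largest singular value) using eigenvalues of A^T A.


A^T A = [[1, -2], [-2, 29]]
trace(A^T A) = 30, det(A^T A) = 25
discriminant = 30^2 - 4*25 = 800
Largest eigenvalue of A^T A = (trace + sqrt(disc))/2 = 29.1421
||T|| = sqrt(29.1421) = 5.3983

5.3983


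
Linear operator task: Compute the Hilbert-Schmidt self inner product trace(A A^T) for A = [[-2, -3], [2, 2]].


trace(A * A^T) = sum of squares of all entries
= (-2)^2 + (-3)^2 + 2^2 + 2^2
= 4 + 9 + 4 + 4
= 21

21


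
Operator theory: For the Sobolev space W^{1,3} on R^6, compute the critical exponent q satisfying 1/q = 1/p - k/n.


Using the Sobolev embedding formula: 1/q = 1/p - k/n
1/q = 1/3 - 1/6 = 1/6
q = 1/(1/6) = 6

6.0000


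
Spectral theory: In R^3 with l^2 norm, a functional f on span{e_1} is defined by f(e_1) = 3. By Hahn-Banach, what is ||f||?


The norm of f is given by ||f|| = sup_{||x||=1} |f(x)|.
On span{e_1}, ||e_1|| = 1, so ||f|| = |f(e_1)| / ||e_1||
= |3| / 1 = 3.0000

3.0000


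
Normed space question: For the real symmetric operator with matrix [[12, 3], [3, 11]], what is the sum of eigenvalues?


For a self-adjoint (symmetric) matrix, the eigenvalues are real.
The sum of eigenvalues equals the trace of the matrix.
trace = 12 + 11 = 23

23


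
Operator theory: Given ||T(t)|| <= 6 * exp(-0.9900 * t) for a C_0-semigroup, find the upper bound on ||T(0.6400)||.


||T(0.6400)|| <= 6 * exp(-0.9900 * 0.6400)
= 6 * exp(-0.6336)
= 6 * 0.5307
= 3.1841

3.1841


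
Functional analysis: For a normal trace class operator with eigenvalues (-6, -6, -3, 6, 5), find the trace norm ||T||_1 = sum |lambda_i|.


For a normal operator, singular values equal |eigenvalues|.
Trace norm = sum |lambda_i| = 6 + 6 + 3 + 6 + 5
= 26

26


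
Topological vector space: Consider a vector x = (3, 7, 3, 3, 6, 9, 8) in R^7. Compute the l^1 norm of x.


The l^1 norm equals the sum of absolute values of all components.
||x||_1 = 3 + 7 + 3 + 3 + 6 + 9 + 8
= 39

39.0000


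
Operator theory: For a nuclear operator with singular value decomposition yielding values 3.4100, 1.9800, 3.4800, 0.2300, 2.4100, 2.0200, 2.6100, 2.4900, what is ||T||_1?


The nuclear norm is the sum of all singular values.
||T||_1 = 3.4100 + 1.9800 + 3.4800 + 0.2300 + 2.4100 + 2.0200 + 2.6100 + 2.4900
= 18.6300

18.6300


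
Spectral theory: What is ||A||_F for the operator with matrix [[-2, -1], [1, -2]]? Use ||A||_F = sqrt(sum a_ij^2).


||A||_F^2 = sum a_ij^2
= (-2)^2 + (-1)^2 + 1^2 + (-2)^2
= 4 + 1 + 1 + 4 = 10
||A||_F = sqrt(10) = 3.1623

3.1623


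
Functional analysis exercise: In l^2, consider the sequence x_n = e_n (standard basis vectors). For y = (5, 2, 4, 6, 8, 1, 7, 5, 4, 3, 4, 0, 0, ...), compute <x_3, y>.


x_3 = e_3 is the standard basis vector with 1 in position 3.
<x_3, y> = y_3 = 4
As n -> infinity, <x_n, y> -> 0, confirming weak convergence of (x_n) to 0.

4
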